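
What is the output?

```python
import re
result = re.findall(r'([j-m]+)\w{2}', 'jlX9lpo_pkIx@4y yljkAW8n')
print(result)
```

['jl', 'l', 'k', 'ljk']

Pattern: one or more of a character in [j-m] (captured); then exactly 2 of a word character.
Walking the string: at [0:4] match 'jlX9', group 1 = 'jl'; at [4:7] match 'lpo', group 1 = 'l'; at [9:12] match 'kIx', group 1 = 'k'; at [17:22] match 'ljkAW', group 1 = 'ljk'.
Because there's exactly one group, `findall` drops the full match and keeps group 1 from each hit.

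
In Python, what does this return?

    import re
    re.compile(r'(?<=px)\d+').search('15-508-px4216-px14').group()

Lookahead/lookbehind check context without consuming it, so the matched span excludes the asserted characters.
Unlike `match`, `search` isn't anchored — it looks for the pattern anywhere in the string.
The match spans [9:13] → '4216'.

'4216'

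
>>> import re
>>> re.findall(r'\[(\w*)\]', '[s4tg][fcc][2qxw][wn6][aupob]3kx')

['s4tg', 'fcc', '2qxw', 'wn6', 'aupob']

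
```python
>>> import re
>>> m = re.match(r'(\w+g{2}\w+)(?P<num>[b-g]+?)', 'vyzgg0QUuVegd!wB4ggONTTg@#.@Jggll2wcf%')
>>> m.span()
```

(0, 13)

Pattern: one or more of a word character, then exactly 2 of the literal 'g', then one or more of a word character (captured); then one or more of a character in [b-g] (lazy) (captured as 'num').
`match` is anchored at position 0; if the pattern doesn't fit there, it returns None.
The match spans [0:13] → 'vyzgg0QUuVegd'.
Captured: group 1 = 'vyzgg0QUuVeg', group 2 = 'd'.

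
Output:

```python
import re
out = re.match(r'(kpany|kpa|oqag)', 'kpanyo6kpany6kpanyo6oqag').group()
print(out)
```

The regex engine tests alternatives in the order written; an earlier branch that matches wins even if a later one would match more.
`re.match` only tries the pattern at the start of the string.
The match spans [0:5] → 'kpany'.
Captured: group 1 = 'kpany'.

kpany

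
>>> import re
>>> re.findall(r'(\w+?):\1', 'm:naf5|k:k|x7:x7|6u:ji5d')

['k', 'x7']

`\1` has to match the exact text group 1 already captured.
Matches: at [7:10] match 'k:k', group 1 = 'k'; at [11:16] match 'x7:x7', group 1 = 'x7'.
With a single group, `findall` returns only what that group captured — 2 items.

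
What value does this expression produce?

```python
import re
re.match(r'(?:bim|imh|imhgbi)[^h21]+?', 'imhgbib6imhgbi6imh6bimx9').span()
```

(0, 4)

Alternation tries branches left to right and keeps the first one that lets the overall match succeed at that position.
`re.match` won't scan ahead — the pattern has to work from the very first character.
The match spans [0:4] → 'imhg'.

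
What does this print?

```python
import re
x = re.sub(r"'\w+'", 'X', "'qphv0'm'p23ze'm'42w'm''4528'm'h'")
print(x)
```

XmXmXm'XmX

Matches: at [0:7] → "'qphv0'"; at [8:15] → "'p23ze'"; at [16:21] → "'42w'"; at [23:29] → "'4528'"; at [30:33] → "'h'".
Each match is replaced by 'X'.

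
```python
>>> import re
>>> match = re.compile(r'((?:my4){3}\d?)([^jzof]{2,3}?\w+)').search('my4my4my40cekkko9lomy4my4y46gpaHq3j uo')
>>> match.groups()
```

The pattern matches the literal 'my4' repeated 3 times, then optionally a digit (captured); then 2 to 3 of any character except [jzof] (lazy), then one or more of a word character (captured).
`search` walks the string left to right and returns the first match it finds.
The match spans [0:35] → 'my4my4my40cekkko9lomy4my4y46gpaHq3j'.
Captured: group 1 = 'my4my4my40', group 2 = 'cekkko9lomy4my4y46gpaHq3j'.

('my4my4my40', 'cekkko9lomy4my4y46gpaHq3j')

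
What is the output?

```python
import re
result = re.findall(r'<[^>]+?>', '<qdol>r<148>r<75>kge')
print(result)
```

['<qdol>', '<148>', '<75>']

Walking the string: at [0:6] → '<qdol>'; at [7:12] → '<148>'; at [13:17] → '<75>'.
No capturing groups, so `findall` returns the 3 full match strings.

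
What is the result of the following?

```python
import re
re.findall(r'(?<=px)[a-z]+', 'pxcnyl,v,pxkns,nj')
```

['cnyl', 'kns']

Lookahead/lookbehind check context without consuming it, so the matched span excludes the asserted characters.
With no groups in the pattern, `findall` gives back each whole match — 2 here.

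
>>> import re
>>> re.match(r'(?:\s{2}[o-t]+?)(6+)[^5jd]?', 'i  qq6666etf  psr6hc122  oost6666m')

None

Pattern: exactly 2 of whitespace, then one or more of a character in [o-t] (lazy) (non-capturing group); then one or more of a literal '6' (captured); then optionally any character except [5jd].
With `match`, the pattern is implicitly anchored at the beginning.
Here position 0 doesn't satisfy it, so the call returns None.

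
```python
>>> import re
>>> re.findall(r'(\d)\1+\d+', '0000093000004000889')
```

The backreference `\1` re-matches whatever the first group consumed, character for character.
Scanning left to right: at [0:19] match '0000093000004000889', group 1 = '0'.
`findall` collects group 1 from the one match (1 total).

['0']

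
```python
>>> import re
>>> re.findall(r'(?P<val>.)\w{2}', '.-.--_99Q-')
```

['-']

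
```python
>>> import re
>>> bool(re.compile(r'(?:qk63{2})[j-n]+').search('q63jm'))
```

The pattern matches the literal 'qk6', then exactly 2 of a literal '3' (non-capturing group); then one or more of a character in [j-n].
`search` walks the string left to right and returns the first match it finds.
Here no position works, so the call returns None, and `bool(None)` is False.

False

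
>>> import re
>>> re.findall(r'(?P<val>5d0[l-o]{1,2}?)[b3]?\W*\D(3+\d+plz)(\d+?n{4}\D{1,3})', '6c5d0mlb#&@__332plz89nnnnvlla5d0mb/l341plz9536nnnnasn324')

[('5d0m', '341plz', '9536nnnnasn')]

Pattern: the literal '5d0', then 1 to 2 of a character in [l-o] (lazy) (captured as 'val'); then optionally one of [b3]; then zero or more of a non-word character, then a non-digit; then one or more of a literal '3', then one or more of a digit, then the literal 'plz' (captured); then one or more of a digit (lazy), then exactly 4 of the literal 'n', then 1 to 3 of a non-digit (captured).
Scanning left to right: at [29:53] match '5d0mb/l341plz9536nnnnasn', groups = ('5d0m', '341plz', '9536nnnnasn').
With 3 capturing groups, `findall` returns a 3-tuple per match.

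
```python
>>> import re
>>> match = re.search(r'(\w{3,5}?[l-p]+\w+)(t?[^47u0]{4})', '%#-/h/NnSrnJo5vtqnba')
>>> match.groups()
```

('NnSrnJo5vt', 'qnba')

This matches 3 to 5 of a word character (lazy), then one or more of a character in [l-p], then one or more of a word character (captured); then optionally the literal 't', then exactly 4 of any character except [47u0] (captured).
`re.search` tries every starting position until one works.
The match spans [6:20] → 'NnSrnJo5vtqnba'.
Captured: group 1 = 'NnSrnJo5vt', group 2 = 'qnba'.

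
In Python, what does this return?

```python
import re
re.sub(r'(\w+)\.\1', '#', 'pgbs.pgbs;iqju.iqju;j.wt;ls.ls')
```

A backreference is literal: `\1` must see the identical characters the first group matched.
Every occurrence is swapped for '#'.

'#;#;j.wt;#'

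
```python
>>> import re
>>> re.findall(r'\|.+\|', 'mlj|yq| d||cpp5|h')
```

Scanning left to right: at [3:16] → '|yq| d||cpp5|'.
`findall` yields the raw match text (1 of them) because the pattern has no groups.

['|yq| d||cpp5|']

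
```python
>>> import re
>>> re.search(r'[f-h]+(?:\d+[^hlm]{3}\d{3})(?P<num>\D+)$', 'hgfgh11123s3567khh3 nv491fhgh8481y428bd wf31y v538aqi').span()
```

(41, 53)

Pattern: one or more of a character in [f-h]; then one or more of a digit, then exactly 3 of any character except [hlm], then exactly 3 of a digit (non-capturing group); then one or more of a non-digit (captured as 'num'); then anchored at the end.
The match spans [41:53] → 'f31y v538aqi'.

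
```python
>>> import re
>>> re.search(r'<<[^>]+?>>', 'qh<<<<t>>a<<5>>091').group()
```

'<<<<t>>'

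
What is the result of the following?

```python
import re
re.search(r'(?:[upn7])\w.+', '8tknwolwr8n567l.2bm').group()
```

Pattern: one of [upn7] (non-capturing group); then a word character, then one or more of any character.
`search` walks the string left to right and returns the first match it finds.
The match spans [3:19] → 'nwolwr8n567l.2bm'.

'nwolwr8n567l.2bm'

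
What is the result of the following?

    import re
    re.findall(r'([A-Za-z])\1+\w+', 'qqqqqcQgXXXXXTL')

The backreference `\1` re-matches whatever the first group consumed, character for character.
Walking the string: at [0:15] match 'qqqqqcQgXXXXXTL', group 1 = 'q'.
`findall` collects group 1 from the one match (1 total).

['q']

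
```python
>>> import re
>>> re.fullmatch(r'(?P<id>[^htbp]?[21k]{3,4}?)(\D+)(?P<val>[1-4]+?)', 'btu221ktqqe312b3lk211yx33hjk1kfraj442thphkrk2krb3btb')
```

None

`re.fullmatch` requires the pattern to consume the entire string.
Here there's no way to consume every character, so the call returns None.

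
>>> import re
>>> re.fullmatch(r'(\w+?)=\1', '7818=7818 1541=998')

None

`\1` has to match the exact text group 1 already captured.
`fullmatch` succeeds only if the pattern covers the string from start to end.
Here the pattern can't cover the whole string, so the call returns None.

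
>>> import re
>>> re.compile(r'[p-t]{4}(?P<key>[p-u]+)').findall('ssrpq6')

['q']

The pattern matches exactly 4 of a character in [p-t]; then one or more of a character in [p-u] (captured as 'key').
Scanning left to right: at [0:5] match 'ssrpq', group 1 = 'q'.
`findall` collects group 1 from the one match (1 total).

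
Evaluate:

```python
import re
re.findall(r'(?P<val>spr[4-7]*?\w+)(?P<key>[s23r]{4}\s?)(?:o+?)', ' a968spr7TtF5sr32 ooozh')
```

[('spr7TtF5', 'sr32 ')]

The pattern matches the literal 'spr', then zero or more of a character in [4-7] (lazy), then one or more of a word character (captured as 'val'); then exactly 4 of one of [s23r], then optionally whitespace (captured as 'key'); then one or more of a literal 'o' (lazy) (non-capturing group).
Walking the string: at [5:19] match 'spr7TtF5sr32 o', groups = ('spr7TtF5', 'sr32 ').
Multiple groups make `findall` return tuples — one 2-tuple for the one match.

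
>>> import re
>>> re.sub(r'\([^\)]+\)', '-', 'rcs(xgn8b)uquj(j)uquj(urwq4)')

Matches: at [3:10] → '(xgn8b)'; at [14:17] → '(j)'; at [21:28] → '(urwq4)'.
`sub` substitutes '-' at each match site.

'rcs-uquj-uquj-'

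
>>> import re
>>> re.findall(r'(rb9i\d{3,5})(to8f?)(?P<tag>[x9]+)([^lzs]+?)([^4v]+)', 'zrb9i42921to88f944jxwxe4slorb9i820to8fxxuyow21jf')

[('rb9i820', 'to8f', 'xx', 'u', 'yow21jf')]

This matches the literal 'rb9', then the literal 'i', then 3 to 5 of a digit (captured); then the literal 'to8', then optionally the literal 'f' (captured); then one or more of one of [x9] (captured as 'tag'); then one or more of any character except [lzs] (lazy) (captured); then one or more of any character except [4v] (captured).
Walking the string: at [27:48] match 'rb9i820to8fxxuyow21jf', groups = ('rb9i820', 'to8f', 'xx', 'u', 'yow21jf').
`findall` packs the 5 group values into a tuple for every match.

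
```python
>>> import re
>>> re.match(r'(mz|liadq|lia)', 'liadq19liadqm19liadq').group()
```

'liadq'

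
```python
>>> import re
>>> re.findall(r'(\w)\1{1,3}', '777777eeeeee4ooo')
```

A backreference is literal: `\1` must see the identical characters the first group matched.
Scanning left to right: at [0:4] match '7777', group 1 = '7'; at [4:6] match '77', group 1 = '7'; at [6:10] match 'eeee', group 1 = 'e'; at [10:12] match 'ee', group 1 = 'e'; at [13:16] match 'ooo', group 1 = 'o'.
One capturing group, so `findall` returns just the captured substring from each match — 5 in all.

['7', '7', 'e', 'e', 'o']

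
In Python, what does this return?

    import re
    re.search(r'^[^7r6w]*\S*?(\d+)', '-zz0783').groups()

('783',)

This matches anchored at the start of the string; then zero or more of any character except [7r6w], then zero or more of a non-whitespace character (lazy); then one or more of a digit (captured).
`re.search` scans for the first position where the pattern succeeds.
The match spans [0:7] → '-zz0783'.
Captured: group 1 = '783'.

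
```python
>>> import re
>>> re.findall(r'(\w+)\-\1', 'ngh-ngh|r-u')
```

`\1` is not a pattern — it's the concrete string captured by group 1, re-applied verbatim.
One capturing group, so `findall` returns just the captured substring from the one match — 1 in all.

['ngh']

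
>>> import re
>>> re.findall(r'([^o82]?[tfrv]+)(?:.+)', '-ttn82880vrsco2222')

['-tt']

`findall` collects group 1 from the one match (1 total).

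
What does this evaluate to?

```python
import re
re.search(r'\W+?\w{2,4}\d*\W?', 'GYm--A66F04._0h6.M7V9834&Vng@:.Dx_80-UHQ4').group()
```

The pattern matches one or more of a non-word character (lazy), then 2 to 4 of a word character; then zero or more of a digit, then optionally a non-word character.
`re.search` tries every starting position until one works.
The match spans [3:12] → '--A66F04.'.

'--A66F04.'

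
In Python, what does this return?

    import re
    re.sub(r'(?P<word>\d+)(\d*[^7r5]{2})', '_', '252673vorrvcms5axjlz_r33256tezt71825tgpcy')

Pattern: one or more of a digit (captured as 'word'); then zero or more of a digit, then exactly 2 of any character except [7r5] (captured).
Matches: at [0:8] → '252673vo'; at [14:17] → '5ax'; at [22:29] → '33256te'; at [31:38] → '71825tg'.
`sub` substitutes '_' at each match site.

'_rrvcms_jlz_r_zt_pcy'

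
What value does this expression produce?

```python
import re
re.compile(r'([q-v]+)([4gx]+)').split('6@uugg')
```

This matches one or more of a character in [q-v] (captured); then one or more of one of [4gx] (captured).
`re.split` interleaves the captured-group text with the surrounding fragments.

['6@', 'uu', 'gg', '']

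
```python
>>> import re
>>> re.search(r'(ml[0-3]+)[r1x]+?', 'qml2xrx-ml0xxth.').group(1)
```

'ml2'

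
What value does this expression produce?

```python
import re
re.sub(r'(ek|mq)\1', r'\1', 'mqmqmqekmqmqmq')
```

'mqmqekmqmq'

`\1` is not a pattern — it's the concrete string captured by group 1, re-applied verbatim.
`\1` in the replacement pulls in group 1's text for each match.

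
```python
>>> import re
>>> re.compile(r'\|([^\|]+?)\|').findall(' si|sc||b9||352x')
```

['sc', 'b9']

Matches: at [3:7] match '|sc|', group 1 = 'sc'; at [7:11] match '|b9|', group 1 = 'b9'.
One capturing group, so `findall` returns just the captured substring from each match — 2 in all.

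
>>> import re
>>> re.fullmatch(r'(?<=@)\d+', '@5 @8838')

For `fullmatch`, every character of the input must be accounted for by the pattern.
Here the string isn't matched end-to-end, so the call returns None.

None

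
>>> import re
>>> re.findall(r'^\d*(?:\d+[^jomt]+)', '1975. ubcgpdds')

['1975. ubcgpdds']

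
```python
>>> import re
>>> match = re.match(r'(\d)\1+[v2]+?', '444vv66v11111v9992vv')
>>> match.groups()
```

('4',)

The match spans [0:4] → '444v'.
Captured: group 1 = '4'.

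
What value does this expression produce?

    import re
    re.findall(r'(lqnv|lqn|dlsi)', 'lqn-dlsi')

['lqn', 'dlsi']

`findall` collects group 1 from each match (2 total).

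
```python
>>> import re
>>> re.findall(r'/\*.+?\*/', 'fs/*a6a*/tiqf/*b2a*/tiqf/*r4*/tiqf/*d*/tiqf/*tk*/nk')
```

['/*a6a*/', '/*b2a*/', '/*r4*/', '/*d*/', '/*tk*/']

Lazy quantifiers expand one character at a time until the remainder of the pattern can match.
Scanning left to right: at [2:9] → '/*a6a*/'; at [13:20] → '/*b2a*/'; at [24:30] → '/*r4*/'; at [34:39] → '/*d*/'; at [43:49] → '/*tk*/'.
With no groups in the pattern, `findall` gives back each whole match — 5 here.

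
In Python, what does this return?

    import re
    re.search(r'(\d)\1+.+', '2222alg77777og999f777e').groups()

The match spans [0:22] → '2222alg77777og999f777e'.
Captured: group 1 = '2'.

('2',)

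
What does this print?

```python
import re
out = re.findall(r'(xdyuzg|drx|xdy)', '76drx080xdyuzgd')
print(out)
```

['drx', 'xdyuzg']

Alternation isn't longest-match — the leftmost alternative that fits at this position is chosen.
Scanning left to right: at [2:5] match 'drx', group 1 = 'drx'; at [8:14] match 'xdyuzg', group 1 = 'xdyuzg'.
One capturing group, so `findall` returns just the captured substring from each match — 2 in all.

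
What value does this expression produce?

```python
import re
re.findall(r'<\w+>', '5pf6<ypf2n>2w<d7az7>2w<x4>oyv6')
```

With no groups in the pattern, `findall` gives back each whole match — 3 here.

['<ypf2n>', '<d7az7>', '<x4>']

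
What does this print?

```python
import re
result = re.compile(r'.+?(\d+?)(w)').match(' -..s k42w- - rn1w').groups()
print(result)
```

('42', 'w')

This matches one or more of any character (lazy); then one or more of a digit (lazy) (captured); then a literal 'w' (captured).
`match` is anchored at position 0; if the pattern doesn't fit there, it returns None.
The match spans [0:10] → ' -..s k42w'.
Captured: group 1 = '42', group 2 = 'w'.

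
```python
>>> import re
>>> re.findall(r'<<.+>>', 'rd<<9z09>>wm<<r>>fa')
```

['<<9z09>>wm<<r>>']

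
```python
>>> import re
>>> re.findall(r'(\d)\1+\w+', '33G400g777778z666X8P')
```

['3']

The backreference `\1` re-matches whatever the first group consumed, character for character.
Walking the string: at [0:20] match '33G400g777778z666X8P', group 1 = '3'.
One capturing group, so `findall` returns just the captured substring from the one match — 1 in all.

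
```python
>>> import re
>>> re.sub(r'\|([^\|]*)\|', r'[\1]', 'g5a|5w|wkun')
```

Matches: at [3:7] → '|5w|'.
Each match is replaced using the text its own group 1 captured.

'g5a[5w]wkun'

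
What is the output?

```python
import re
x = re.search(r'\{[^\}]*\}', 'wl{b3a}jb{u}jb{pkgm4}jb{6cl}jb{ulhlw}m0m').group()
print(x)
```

`search` walks the string left to right and returns the first match it finds.
The match spans [2:7] → '{b3a}'.

{b3a}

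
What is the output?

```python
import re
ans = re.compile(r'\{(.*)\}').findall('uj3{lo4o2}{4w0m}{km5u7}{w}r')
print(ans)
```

`findall` collects group 1 from the one match (1 total).

['lo4o2}{4w0m}{km5u7}{w']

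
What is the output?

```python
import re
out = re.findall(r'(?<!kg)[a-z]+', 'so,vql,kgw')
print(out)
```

Because the assertion is negative and zero-width, positions next to the forbidden text are skipped.
Matches: at [0:2] → 'so'; at [3:6] → 'vql'; at [7:10] → 'kgw'.
`findall` yields the raw match text (3 of them) because the pattern has no groups.

['so', 'vql', 'kgw']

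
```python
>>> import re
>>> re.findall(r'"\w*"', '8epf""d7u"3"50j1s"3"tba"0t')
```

Scanning left to right: at [4:6] → '""'; at [9:12] → '"3"'; at [17:20] → '"3"'.
No capturing groups, so `findall` returns the 3 full match strings.

['""', '"3"', '"3"']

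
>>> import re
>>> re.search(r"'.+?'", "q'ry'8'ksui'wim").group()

"'ry'"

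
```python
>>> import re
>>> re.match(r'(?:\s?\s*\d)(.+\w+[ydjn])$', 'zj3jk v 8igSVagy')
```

None

Pattern: optionally whitespace, then zero or more of whitespace, then a digit (non-capturing group); then one or more of any character, then one or more of a word character, then one of [ydjn] (captured); then anchored at the end.
With `match`, the pattern is implicitly anchored at the beginning.
Here the string doesn't start with a match, so the call returns None.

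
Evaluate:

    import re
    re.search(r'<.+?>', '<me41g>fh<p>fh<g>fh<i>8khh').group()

'<me41g>'

The `?` after the quantifier makes it lazy — it takes as little as possible before letting the rest of the pattern try.
Unlike `match`, `search` isn't anchored — it looks for the pattern anywhere in the string.
The match spans [0:7] → '<me41g>'.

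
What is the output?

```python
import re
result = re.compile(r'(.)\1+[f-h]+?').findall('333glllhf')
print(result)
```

After group 1 captures some text, `\1` only succeeds where that same text appears again.
Scanning left to right: at [0:4] match '333g', group 1 = '3'; at [4:8] match 'lllh', group 1 = 'l'.
`findall` collects group 1 from each match (2 total).

['3', 'l']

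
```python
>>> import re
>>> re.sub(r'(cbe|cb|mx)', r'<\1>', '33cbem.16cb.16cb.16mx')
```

'33<cbe>m.16<cb>.16<cb>.16<mx>'

The regex engine tests alternatives in the order written; an earlier branch that matches wins even if a later one would match more.
Matches: at [2:5] → 'cbe'; at [9:11] → 'cb'; at [14:16] → 'cb'; at [19:21] → 'mx'.
Each match is replaced using the text its own group 1 captured.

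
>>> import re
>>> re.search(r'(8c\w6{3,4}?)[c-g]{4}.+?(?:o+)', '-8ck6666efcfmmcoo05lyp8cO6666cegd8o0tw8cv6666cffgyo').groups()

('8ck6666',)

Pattern: the literal '8c', then a word character, then 3 to 4 of a literal '6' (lazy) (captured); then exactly 4 of a character in [c-g], then one or more of any character (lazy); then one or more of a literal 'o' (non-capturing group).
A non-greedy quantifier consumes as few characters as it can — just enough that the remainder of the pattern still matches from where it stops; whatever follows it matches normally.
`search` walks the string left to right and returns the first match it finds.
The match spans [1:17] → '8ck6666efcfmmcoo'.
Captured: group 1 = '8ck6666'.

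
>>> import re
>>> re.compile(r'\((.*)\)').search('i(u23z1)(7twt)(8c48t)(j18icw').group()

'(u23z1)(7twt)(8c48t)'

The match spans [1:21] → '(u23z1)(7twt)(8c48t)'.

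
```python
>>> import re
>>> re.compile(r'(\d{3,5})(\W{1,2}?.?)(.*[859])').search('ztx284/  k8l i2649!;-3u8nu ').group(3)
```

The match spans [3:24] → '284/  k8l i2649!;-3u8'.
Captured: group 1 = '284', group 2 = '/ ', group 3 = ' k8l i2649!;-3u8'.

' k8l i2649!;-3u8'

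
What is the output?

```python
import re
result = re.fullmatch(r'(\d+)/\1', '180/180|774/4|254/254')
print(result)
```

The backreference `\1` re-matches whatever the first group consumed, character for character.
`re.fullmatch` requires the pattern to consume the entire string.
Here the string isn't matched end-to-end, so the call returns None.

None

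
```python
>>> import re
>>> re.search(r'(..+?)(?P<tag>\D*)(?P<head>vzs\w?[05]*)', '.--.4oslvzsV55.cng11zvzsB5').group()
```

Because the quantifier is non-greedy, it stops expanding at the earliest point where the rest of the pattern can succeed.
The match spans [0:14] → '.--.4oslvzsV55'.

'.--.4oslvzsV55'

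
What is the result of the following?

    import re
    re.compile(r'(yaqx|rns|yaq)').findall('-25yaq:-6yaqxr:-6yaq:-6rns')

`|` is ordered: at each position the engine commits to the first alternative that works.
One capturing group, so `findall` returns just the captured substring from each match — 4 in all.

['yaq', 'yaqx', 'yaq', 'rns']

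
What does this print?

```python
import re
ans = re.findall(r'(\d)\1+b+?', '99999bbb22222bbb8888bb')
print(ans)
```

A backreference is literal: `\1` must see the identical characters the first group matched.
Matches: at [0:6] match '99999b', group 1 = '9'; at [8:14] match '22222b', group 1 = '2'; at [16:21] match '8888b', group 1 = '8'.
Because there's exactly one group, `findall` drops the full match and keeps group 1 from each hit.

['9', '2', '8']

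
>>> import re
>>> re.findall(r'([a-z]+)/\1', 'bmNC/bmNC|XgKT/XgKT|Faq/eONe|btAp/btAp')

[]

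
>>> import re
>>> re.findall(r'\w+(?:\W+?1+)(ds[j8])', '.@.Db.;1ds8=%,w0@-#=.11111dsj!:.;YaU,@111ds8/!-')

['ds8', 'dsj', 'ds8']

The pattern matches one or more of a word character; then one or more of a non-word character (lazy), then one or more of a literal '1' (non-capturing group); then the literal 'ds', then one of [j8] (captured).
One capturing group, so `findall` returns just the captured substring from each match — 3 in all.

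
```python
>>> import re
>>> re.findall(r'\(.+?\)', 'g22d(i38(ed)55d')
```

`findall` yields the raw match text (1 of them) because the pattern has no groups.

['(i38(ed)']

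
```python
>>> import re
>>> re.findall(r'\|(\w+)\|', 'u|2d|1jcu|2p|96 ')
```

Matches: at [1:5] match '|2d|', group 1 = '2d'; at [9:13] match '|2p|', group 1 = '2p'.
With a single group, `findall` returns only what that group captured — 2 items.

['2d', '2p']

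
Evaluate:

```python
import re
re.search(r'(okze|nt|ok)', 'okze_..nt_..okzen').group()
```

'okze'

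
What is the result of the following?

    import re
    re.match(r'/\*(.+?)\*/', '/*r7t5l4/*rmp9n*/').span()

`re.match` only tries the pattern at the start of the string.
The match spans [0:17] → '/*r7t5l4/*rmp9n*/'.

(0, 17)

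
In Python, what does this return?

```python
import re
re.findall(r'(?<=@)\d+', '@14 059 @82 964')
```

The `(?=…)`/`(?<=…)` assertion just peeks at neighbouring text; it doesn't advance the match position.
Matches: at [1:3] → '14'; at [9:11] → '82'.
With no groups in the pattern, `findall` gives back each whole match — 2 here.

['14', '82']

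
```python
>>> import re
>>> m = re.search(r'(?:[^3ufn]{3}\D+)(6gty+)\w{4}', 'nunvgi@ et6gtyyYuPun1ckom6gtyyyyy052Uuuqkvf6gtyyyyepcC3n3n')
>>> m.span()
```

(3, 19)

The pattern matches exactly 3 of any character except [3ufn], then one or more of a non-digit (non-capturing group); then the literal '6gt', then one or more of the literal 'y' (captured); then exactly 4 of a word character.
Unlike `match`, `search` isn't anchored — it looks for the pattern anywhere in the string.
The match spans [3:19] → 'vgi@ et6gtyyYuPu'.
Captured: group 1 = '6gtyy'.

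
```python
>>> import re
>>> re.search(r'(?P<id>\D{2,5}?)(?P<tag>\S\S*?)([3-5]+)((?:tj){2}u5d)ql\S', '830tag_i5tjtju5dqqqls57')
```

None

The pattern matches 2 to 5 of a non-digit (lazy) (captured as 'id'); then a non-whitespace character, then zero or more of a non-whitespace character (lazy) (captured as 'tag'); then one or more of a character in [3-5] (captured); then the literal 'tj' repeated 2 times, then the literal 'u5d' (captured); then the literal 'ql', then a non-whitespace character.
Unlike `match`, `search` isn't anchored — it looks for the pattern anywhere in the string.
Here no position works, so the call returns None.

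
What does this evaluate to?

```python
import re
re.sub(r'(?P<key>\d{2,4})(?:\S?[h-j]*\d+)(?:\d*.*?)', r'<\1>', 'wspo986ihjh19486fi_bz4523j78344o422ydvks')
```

Each match is replaced using the text its own group 1 captured.

'wspo<986>fi_bz<4523>o<42>ydvks'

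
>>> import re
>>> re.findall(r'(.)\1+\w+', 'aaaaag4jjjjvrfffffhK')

`\1` is not a pattern — it's the concrete string captured by group 1, re-applied verbatim.
With a single group, `findall` returns only what that group captured — 1 item.

['a']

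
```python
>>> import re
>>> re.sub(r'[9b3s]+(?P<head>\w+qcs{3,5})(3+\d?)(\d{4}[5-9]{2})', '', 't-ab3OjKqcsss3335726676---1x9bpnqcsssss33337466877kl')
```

't-a---1xkl'

`sub` substitutes '' at each match site.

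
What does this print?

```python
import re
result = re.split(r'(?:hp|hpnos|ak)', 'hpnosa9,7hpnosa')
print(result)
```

['', 'nosa9,7', 'nosa']

Alternation isn't longest-match — the leftmost alternative that fits at this position is chosen.
The string is cut at each match, leaving 3 pieces.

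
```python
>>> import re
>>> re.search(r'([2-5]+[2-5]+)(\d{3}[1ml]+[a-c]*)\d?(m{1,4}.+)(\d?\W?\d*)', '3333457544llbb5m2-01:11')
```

Here the pattern never matches, so the call returns None.

None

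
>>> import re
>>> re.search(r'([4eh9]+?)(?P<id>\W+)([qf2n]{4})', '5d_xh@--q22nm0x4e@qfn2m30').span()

(4, 12)

The match spans [4:12] → 'h@--q22n'.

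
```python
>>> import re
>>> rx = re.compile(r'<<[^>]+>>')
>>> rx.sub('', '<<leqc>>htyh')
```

'htyh'

Each match is replaced by ''.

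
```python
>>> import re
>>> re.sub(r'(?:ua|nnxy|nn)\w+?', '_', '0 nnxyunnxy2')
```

'0 __'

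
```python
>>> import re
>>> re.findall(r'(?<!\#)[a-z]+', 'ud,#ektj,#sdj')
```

['ud', 'ktj', 'dj']

The negative lookaround is zero-width — it rules out positions where the adjacent text would match, without consuming anything.
`findall` yields the raw match text (3 of them) because the pattern has no groups.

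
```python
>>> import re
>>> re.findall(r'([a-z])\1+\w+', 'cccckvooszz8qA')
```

['c']

The backreference `\1` re-matches whatever the first group consumed, character for character.
One capturing group, so `findall` returns just the captured substring from the one match — 1 in all.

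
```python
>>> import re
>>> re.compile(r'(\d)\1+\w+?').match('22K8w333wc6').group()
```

`match` is anchored at position 0; if the pattern doesn't fit there, it returns None.
The match spans [0:3] → '22K'.

'22K'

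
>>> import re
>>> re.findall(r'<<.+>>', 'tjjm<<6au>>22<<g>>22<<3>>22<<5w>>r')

['<<6au>>22<<g>>22<<3>>22<<5w>>']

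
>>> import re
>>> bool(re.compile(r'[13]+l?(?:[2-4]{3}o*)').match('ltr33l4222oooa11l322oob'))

False

`re.match` won't scan ahead — the pattern has to work from the very first character.
Here the string doesn't start with a match, so the call returns None, and `bool(None)` is False.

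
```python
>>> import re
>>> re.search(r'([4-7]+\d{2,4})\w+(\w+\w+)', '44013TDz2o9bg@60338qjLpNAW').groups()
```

The match spans [0:13] → '44013TDz2o9bg'.
Captured: group 1 = '44013', group 2 = 'bg'.

('44013', 'bg')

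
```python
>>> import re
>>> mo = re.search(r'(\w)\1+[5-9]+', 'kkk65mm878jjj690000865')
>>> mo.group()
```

'kkk65'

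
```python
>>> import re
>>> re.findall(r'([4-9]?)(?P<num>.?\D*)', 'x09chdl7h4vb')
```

[('', 'x'), ('', '0'), ('9', 'chdl'), ('7', 'h'), ('4', 'vb'), ('', '')]

The pattern matches optionally a character in [4-9] (captured); then optionally any character, then zero or more of a non-digit (captured as 'num').
`findall` packs the 2 group values into a tuple for every match.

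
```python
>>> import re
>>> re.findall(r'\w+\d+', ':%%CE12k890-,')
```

This matches one or more of a word character; then one or more of a digit.
Matches: at [3:11] → 'CE12k890'.
With no groups in the pattern, `findall` gives back each whole match — 1 here.

['CE12k890']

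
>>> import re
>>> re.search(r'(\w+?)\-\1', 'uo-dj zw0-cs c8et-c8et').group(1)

The match spans [13:22] → 'c8et-c8et'.
Captured: group 1 = 'c8et'.

'c8et'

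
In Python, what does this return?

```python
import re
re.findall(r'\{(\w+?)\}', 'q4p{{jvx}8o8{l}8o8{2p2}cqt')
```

Walking the string: at [4:9] match '{jvx}', group 1 = 'jvx'; at [12:15] match '{l}', group 1 = 'l'; at [18:23] match '{2p2}', group 1 = '2p2'.
Because there's exactly one group, `findall` drops the full match and keeps group 1 from each hit.

['jvx', 'l', '2p2']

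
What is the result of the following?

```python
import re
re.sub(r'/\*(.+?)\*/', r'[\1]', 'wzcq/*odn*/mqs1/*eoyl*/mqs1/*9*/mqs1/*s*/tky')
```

'wzcq[odn]mqs1[eoyl]mqs1[9]mqs1[s]tky'

Matches: at [4:11] → '/*odn*/'; at [15:23] → '/*eoyl*/'; at [27:32] → '/*9*/'; at [36:41] → '/*s*/'.
The replacement refers to a captured group, so each match is rewritten using its own captured text.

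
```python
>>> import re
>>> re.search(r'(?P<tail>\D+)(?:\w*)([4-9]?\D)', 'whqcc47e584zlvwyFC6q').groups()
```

('whqcc', 'q')

Pattern: one or more of a non-digit (captured as 'tail'); then zero or more of a word character (non-capturing group); then optionally a character in [4-9], then a non-digit (captured).
Unlike `match`, `search` isn't anchored — it looks for the pattern anywhere in the string.
The match spans [0:20] → 'whqcc47e584zlvwyFC6q'.
Captured: group 1 = 'whqcc', group 2 = 'q'.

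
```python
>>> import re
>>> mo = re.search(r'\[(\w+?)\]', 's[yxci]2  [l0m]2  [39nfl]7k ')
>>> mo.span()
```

The match spans [1:7] → '[yxci]'.

(1, 7)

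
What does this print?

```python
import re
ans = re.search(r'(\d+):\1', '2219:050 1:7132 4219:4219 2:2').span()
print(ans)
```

(16, 25)

A backreference is literal: `\1` must see the identical characters the first group matched.
The match spans [16:25] → '4219:4219'.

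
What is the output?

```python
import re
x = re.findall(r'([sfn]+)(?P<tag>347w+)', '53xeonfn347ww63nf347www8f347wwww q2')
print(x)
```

[('nfn', '347ww'), ('nf', '347www'), ('f', '347wwww')]

Multiple groups make `findall` return tuples — one 2-tuple for each match.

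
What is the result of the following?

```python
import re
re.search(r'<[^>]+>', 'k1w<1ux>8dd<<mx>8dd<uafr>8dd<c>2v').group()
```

'<1ux>'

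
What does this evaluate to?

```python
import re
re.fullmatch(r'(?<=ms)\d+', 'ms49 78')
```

`re.fullmatch` is like wrapping the pattern in `^…$` (in single-line mode).
Here the string isn't matched end-to-end, so the call returns None.

None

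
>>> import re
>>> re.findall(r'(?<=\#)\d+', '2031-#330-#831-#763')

The positive lookaround only admits positions where the adjacent text matches; those characters stay outside the span.
Scanning left to right: at [6:9] → '330'; at [11:14] → '831'; at [16:19] → '763'.
Since nothing is captured, `findall` lists the 3 matched substrings directly.

['330', '831', '763']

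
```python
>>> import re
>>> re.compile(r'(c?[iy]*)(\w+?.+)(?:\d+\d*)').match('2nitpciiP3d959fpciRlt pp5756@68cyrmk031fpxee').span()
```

(0, 39)

`re.match` won't scan ahead — the pattern has to work from the very first character.
The match spans [0:39] → '2nitpciiP3d959fpciRlt pp5756@68cyrmk031'.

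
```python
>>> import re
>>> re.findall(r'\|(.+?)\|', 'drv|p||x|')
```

Lazy quantifiers expand one character at a time until the remainder of the pattern can match.
`findall` collects group 1 from each match (2 total).

['p', 'x']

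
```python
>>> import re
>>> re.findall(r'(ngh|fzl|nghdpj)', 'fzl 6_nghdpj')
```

['fzl', 'ngh']

Alternation isn't longest-match — the leftmost alternative that fits at this position is chosen.
With a single group, `findall` returns only what that group captured — 2 items.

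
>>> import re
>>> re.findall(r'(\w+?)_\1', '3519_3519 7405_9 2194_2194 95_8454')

['3519', '2194']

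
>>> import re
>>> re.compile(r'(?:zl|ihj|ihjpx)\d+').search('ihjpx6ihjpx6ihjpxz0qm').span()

The match spans [0:6] → 'ihjpx6'.

(0, 6)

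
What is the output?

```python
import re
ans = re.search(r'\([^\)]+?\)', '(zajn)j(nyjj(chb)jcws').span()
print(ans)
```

(0, 6)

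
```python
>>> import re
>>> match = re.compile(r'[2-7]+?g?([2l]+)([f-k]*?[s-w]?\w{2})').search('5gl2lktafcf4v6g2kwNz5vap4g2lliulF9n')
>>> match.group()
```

'5gl2lkt'

The pattern matches one or more of a character in [2-7] (lazy), then optionally the literal 'g'; then one or more of one of [2l] (captured); then zero or more of a character in [f-k] (lazy), then optionally a character in [s-w], then exactly 2 of a word character (captured).
`re.search` scans for the first position where the pattern succeeds.
The match spans [0:7] → '5gl2lkt'.
Captured: group 1 = 'l2l', group 2 = 'kt'.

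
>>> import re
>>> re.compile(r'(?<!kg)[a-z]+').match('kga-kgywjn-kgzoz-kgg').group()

'kga'

The negative lookahead/lookbehind blocks any match where the forbidden context is present.
`re.match` only tries the pattern at the start of the string.
The match spans [0:3] → 'kga'.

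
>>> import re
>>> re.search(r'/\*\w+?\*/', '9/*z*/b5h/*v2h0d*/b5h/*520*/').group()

The match spans [1:6] → '/*z*/'.

'/*z*/'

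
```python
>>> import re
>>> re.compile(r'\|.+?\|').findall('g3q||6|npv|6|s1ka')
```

['||6|', '|6|']

Matches: at [3:7] → '||6|'; at [10:13] → '|6|'.
`findall` yields the raw match text (2 of them) because the pattern has no groups.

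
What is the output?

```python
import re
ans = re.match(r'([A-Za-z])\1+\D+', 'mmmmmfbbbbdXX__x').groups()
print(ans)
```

The match spans [0:16] → 'mmmmmfbbbbdXX__x'.
Captured: group 1 = 'm'.

('m',)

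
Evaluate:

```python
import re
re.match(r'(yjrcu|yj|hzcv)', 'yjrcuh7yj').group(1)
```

The regex engine tests alternatives in the order written; an earlier branch that matches wins even if a later one would match more.
`re.match` won't scan ahead — the pattern has to work from the very first character.
The match spans [0:5] → 'yjrcu'.
Captured: group 1 = 'yjrcu'.

'yjrcu'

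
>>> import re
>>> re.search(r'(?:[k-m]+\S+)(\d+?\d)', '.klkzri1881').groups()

The match spans [1:11] → 'klkzri1881'.
Captured: group 1 = '81'.

('81',)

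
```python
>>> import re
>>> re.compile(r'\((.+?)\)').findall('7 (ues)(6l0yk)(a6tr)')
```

Because there's exactly one group, `findall` drops the full match and keeps group 1 from each hit.

['ues', '6l0yk', 'a6tr']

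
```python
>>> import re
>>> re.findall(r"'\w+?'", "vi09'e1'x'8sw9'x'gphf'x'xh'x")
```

["'e1'", "'8sw9'", "'gphf'", "'xh'"]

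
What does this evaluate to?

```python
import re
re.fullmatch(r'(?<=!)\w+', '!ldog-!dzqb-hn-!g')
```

None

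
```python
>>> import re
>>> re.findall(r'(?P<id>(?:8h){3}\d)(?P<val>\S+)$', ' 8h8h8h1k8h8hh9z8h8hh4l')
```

[('8h8h8h1', 'k8h8hh9z8h8hh4l')]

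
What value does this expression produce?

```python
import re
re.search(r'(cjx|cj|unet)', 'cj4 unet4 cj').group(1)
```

The match spans [0:2] → 'cj'.
Captured: group 1 = 'cj'.

'cj'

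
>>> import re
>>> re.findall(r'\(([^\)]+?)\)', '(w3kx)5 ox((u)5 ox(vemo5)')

Matches: at [0:6] match '(w3kx)', group 1 = 'w3kx'; at [10:14] match '((u)', group 1 = '(u'; at [18:25] match '(vemo5)', group 1 = 'vemo5'.
One capturing group, so `findall` returns just the captured substring from each match — 3 in all.

['w3kx', '(u', 'vemo5']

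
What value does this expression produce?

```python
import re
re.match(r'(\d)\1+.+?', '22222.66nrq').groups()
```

The match spans [0:6] → '22222.'.
Captured: group 1 = '2'.

('2',)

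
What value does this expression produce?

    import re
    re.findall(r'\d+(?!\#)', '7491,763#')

['7491', '76']

The negative lookahead/lookbehind blocks any match where the forbidden context is present.
Since nothing is captured, `findall` lists the 2 matched substrings directly.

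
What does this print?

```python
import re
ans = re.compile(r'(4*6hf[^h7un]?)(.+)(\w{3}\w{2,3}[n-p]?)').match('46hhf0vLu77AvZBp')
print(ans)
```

`re.match` won't scan ahead — the pattern has to work from the very first character.
Here the pattern fails at index 0, so the call returns None.

None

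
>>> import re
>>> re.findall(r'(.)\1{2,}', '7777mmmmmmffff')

`\1` is not a pattern — it's the concrete string captured by group 1, re-applied verbatim.
Scanning left to right: at [0:4] match '7777', group 1 = '7'; at [4:10] match 'mmmmmm', group 1 = 'm'; at [10:14] match 'ffff', group 1 = 'f'.
One capturing group, so `findall` returns just the captured substring from each match — 3 in all.

['7', 'm', 'f']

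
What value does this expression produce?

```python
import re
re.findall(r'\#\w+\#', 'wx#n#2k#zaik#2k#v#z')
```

['#n#', '#zaik#', '#v#']

With no groups in the pattern, `findall` gives back each whole match — 3 here.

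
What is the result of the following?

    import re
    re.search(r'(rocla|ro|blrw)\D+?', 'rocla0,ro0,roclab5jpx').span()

(0, 3)

Unlike `match`, `search` isn't anchored — it looks for the pattern anywhere in the string.
The match spans [0:3] → 'roc'.
Captured: group 1 = 'ro'.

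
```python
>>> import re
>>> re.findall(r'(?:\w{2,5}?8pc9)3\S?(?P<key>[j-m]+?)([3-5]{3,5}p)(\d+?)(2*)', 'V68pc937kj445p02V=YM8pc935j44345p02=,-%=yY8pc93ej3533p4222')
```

This matches 2 to 5 of a word character (lazy), then a literal '8', then the literal 'pc9' (non-capturing group); then the literal '3', then optionally a non-whitespace character; then one or more of a character in [j-m] (lazy) (captured as 'key'); then 3 to 5 of a character in [3-5], then a literal 'p' (captured); then one or more of a digit (lazy) (captured); then zero or more of a literal '2' (captured).
Because the quantifier is non-greedy, it stops expanding at the earliest point where the rest of the pattern can succeed.
Scanning left to right: at [0:16] match 'V68pc937kj445p02', groups = ('kj', '445p', '0', '2'); at [18:35] match 'YM8pc935j44345p02', groups = ('j', '44345p', '0', '2'); at [40:58] match 'yY8pc93ej3533p4222', groups = ('j', '3533p', '4', '222').
Multiple groups make `findall` return tuples — one 4-tuple for each match.

[('kj', '445p', '0', '2'), ('j', '44345p', '0', '2'), ('j', '3533p', '4', '222')]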